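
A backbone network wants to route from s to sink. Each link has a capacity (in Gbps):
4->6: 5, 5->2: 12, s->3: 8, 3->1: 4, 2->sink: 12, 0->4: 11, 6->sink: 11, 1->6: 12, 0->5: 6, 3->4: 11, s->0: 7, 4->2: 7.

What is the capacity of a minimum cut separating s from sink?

Max flow = 15 (via 4 augmenting paths).
In the residual at optimum, the set reachable from s is {s}.
Cut edges: s->0 (cap 7), s->3 (cap 8). Sum = 15.

15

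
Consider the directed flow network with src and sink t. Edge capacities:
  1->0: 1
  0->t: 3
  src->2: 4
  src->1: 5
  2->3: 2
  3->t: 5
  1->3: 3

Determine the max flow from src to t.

6

Augment src->1->0->t: bottleneck 1. Total 1.
Augment src->1->3->t: bottleneck 3. Total 4.
Augment src->2->3->t: bottleneck 2. Total 6.
No augmenting path remains in the residual graph.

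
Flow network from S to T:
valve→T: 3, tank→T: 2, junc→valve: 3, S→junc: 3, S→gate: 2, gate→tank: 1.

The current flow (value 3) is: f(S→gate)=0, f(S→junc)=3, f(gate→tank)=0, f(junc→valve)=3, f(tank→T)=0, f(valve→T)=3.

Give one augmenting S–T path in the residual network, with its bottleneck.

S→gate→tank→T, bottleneck 1

Residual along S→gate→tank→T: S→gate: 2, gate→tank: 1, tank→T: 2.
Bottleneck = min = 1.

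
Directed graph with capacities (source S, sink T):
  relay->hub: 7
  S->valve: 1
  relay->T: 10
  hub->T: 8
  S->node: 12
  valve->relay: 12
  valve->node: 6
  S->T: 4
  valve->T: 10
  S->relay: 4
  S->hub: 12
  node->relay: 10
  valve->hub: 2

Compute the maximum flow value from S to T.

Augment S->T: bottleneck 4. Total 4.
Augment S->valve->T: bottleneck 1. Total 5.
Augment S->relay->T: bottleneck 4. Total 9.
Augment S->hub->T: bottleneck 8. Total 17.
Augment S->node->relay->T: bottleneck 6. Total 23.
No augmenting path remains in the residual graph.

23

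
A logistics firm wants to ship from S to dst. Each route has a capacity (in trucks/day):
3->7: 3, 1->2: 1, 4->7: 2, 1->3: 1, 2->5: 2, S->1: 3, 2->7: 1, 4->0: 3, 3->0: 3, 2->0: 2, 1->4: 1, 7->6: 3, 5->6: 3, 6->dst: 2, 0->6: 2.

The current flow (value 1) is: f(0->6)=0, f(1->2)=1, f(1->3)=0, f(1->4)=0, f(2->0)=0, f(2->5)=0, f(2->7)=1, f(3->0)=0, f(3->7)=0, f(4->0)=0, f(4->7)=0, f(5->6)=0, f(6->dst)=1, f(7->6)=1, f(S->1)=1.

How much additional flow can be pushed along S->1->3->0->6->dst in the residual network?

Residual capacities along the path: S->1: 2, 1->3: 1, 3->0: 3, 0->6: 2, 6->dst: 1.
Minimum is 1.

1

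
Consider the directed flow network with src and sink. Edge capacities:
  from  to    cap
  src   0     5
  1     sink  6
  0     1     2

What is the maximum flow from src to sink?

Augment src->0->1->sink: bottleneck 2. Total 2.
No augmenting path remains in the residual graph.

2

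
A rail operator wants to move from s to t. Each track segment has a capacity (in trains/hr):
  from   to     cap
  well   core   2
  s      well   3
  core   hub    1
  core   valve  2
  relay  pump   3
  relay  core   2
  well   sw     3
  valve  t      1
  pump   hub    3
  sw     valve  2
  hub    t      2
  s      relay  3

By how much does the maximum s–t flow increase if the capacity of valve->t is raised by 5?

3

Original max flow = 3.
After raising cap(valve->t), augmenting paths through that edge carry 3 more units.
New max flow = 6. Increase = 3.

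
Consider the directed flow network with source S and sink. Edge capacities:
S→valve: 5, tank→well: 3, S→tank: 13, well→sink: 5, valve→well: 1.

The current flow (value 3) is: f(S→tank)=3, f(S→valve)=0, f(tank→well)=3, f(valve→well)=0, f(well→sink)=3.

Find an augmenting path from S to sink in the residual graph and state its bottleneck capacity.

S→valve→well→sink, bottleneck 1

Residual along S→valve→well→sink: S→valve: 5, valve→well: 1, well→sink: 2.
Bottleneck = min = 1.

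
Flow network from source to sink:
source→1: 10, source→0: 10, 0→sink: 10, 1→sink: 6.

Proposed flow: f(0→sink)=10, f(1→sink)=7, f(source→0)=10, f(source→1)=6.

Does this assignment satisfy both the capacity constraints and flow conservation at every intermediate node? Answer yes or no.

Capacity violated on 1→sink: flow 7 > capacity 6.

No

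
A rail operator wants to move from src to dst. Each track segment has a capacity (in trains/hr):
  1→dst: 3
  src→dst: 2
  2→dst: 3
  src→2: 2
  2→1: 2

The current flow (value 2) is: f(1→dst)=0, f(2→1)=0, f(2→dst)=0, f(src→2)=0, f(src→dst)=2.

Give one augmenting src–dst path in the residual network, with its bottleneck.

Residual along src→2→dst: src→2: 2, 2→dst: 3.
Bottleneck = min = 2.

src→2→dst, bottleneck 2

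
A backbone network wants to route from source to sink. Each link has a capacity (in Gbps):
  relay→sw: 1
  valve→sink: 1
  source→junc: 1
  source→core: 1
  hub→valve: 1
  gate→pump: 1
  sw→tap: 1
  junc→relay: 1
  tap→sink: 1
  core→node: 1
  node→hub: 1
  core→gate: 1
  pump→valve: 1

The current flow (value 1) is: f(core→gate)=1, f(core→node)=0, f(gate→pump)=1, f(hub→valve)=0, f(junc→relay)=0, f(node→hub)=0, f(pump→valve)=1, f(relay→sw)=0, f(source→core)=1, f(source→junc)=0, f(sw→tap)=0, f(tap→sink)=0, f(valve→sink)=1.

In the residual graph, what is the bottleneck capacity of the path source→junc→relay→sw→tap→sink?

1

Residual capacities along the path: source→junc: 1, junc→relay: 1, relay→sw: 1, sw→tap: 1, tap→sink: 1.
Minimum is 1.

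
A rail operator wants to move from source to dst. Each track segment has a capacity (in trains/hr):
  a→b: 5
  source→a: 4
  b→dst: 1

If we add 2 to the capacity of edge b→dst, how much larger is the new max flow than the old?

2

Original max flow = 1.
After raising cap(b→dst), augmenting paths through that edge carry 2 more units.
New max flow = 3. Increase = 2.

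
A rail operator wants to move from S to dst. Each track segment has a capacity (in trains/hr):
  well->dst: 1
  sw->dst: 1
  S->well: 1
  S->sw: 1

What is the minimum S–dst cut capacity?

Max flow = 2 (via 2 augmenting paths).
In the residual at optimum, the set reachable from S is {S}.
Cut edges: S->well (cap 1), S->sw (cap 1). Sum = 2.

2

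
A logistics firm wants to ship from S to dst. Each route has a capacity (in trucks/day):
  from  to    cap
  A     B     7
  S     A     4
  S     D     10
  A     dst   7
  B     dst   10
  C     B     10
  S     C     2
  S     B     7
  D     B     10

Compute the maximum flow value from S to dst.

Augment S->A->dst: bottleneck 4. Total 4.
Augment S->B->dst: bottleneck 7. Total 11.
Augment S->C->B->dst: bottleneck 2. Total 13.
Augment S->D->B->dst: bottleneck 1. Total 14.
No augmenting path remains in the residual graph.

14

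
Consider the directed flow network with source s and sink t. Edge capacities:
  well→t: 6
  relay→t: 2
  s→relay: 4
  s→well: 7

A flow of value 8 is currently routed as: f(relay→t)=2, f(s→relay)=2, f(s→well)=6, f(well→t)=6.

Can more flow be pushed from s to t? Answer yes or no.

Residual reachable from s: {relay, s, well}; t is not reachable.
Saturated cut: relay→t, well→t with total capacity 8 = current flow value. Flow is maximum.

No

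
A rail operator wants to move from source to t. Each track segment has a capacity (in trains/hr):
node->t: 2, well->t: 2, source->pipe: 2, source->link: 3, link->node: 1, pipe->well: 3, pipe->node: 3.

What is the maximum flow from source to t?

3

Augment source->pipe->node->t: bottleneck 2. Total 2.
Augment source->link->node->pipe->well->t: bottleneck 1. Total 3.
No augmenting path remains in the residual graph.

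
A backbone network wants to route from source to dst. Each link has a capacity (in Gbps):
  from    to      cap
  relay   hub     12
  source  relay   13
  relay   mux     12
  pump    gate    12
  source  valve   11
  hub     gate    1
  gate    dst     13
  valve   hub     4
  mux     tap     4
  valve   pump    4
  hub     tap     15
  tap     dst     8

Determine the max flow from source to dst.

13

Augment source->valve->pump->gate->dst: bottleneck 4. Total 4.
Augment source->valve->hub->gate->dst: bottleneck 1. Total 5.
Augment source->valve->hub->tap->dst: bottleneck 3. Total 8.
Augment source->relay->hub->tap->dst: bottleneck 5. Total 13.
No augmenting path remains in the residual graph.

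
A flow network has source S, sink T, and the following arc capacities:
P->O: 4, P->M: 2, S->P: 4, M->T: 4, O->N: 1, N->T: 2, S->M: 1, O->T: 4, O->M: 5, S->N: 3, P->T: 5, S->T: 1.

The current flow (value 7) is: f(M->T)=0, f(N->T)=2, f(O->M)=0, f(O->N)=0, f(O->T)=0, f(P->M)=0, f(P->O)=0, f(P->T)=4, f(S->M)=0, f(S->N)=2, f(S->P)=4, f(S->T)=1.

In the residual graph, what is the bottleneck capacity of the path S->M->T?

Residual capacities along the path: S->M: 1, M->T: 4.
Minimum is 1.

1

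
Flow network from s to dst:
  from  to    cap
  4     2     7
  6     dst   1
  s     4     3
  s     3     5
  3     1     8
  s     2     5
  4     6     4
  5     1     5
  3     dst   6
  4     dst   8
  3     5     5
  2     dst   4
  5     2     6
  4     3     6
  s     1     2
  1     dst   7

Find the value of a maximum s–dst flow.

Augment s→4→dst: bottleneck 3. Total 3.
Augment s→3→dst: bottleneck 5. Total 8.
Augment s→2→dst: bottleneck 4. Total 12.
Augment s→1→dst: bottleneck 2. Total 14.
No augmenting path remains in the residual graph.

14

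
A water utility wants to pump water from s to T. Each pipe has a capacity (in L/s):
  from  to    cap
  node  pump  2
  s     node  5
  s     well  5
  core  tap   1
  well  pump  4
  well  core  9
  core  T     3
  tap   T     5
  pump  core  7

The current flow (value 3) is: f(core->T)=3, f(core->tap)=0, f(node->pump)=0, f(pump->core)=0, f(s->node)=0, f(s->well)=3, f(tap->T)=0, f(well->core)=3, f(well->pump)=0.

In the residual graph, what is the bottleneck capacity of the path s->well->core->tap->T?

1

Residual capacities along the path: s->well: 2, well->core: 6, core->tap: 1, tap->T: 5.
Minimum is 1.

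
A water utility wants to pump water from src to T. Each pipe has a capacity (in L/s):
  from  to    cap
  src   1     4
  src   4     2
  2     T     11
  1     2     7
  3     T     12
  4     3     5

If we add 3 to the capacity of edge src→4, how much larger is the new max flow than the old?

3

Original max flow = 6.
After raising cap(src→4), augmenting paths through that edge carry 3 more units.
New max flow = 9. Increase = 3.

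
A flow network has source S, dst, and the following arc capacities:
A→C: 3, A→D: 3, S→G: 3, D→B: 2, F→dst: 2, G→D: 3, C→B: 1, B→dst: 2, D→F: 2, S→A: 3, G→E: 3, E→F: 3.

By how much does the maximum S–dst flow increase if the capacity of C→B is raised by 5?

Original max flow = 4.
Edge C→B does not cross the min cut (source side {A, B, C, D, E, F, G, S}), so extra capacity there cannot help.
New max flow = 4. Increase = 0.

0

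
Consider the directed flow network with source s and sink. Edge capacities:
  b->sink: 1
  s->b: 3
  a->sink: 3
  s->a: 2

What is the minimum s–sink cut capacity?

3

Max flow = 3 (via 2 augmenting paths).
In the residual at optimum, the set reachable from s is {b, s}.
Cut edges: s->a (cap 2), b->sink (cap 1). Sum = 3.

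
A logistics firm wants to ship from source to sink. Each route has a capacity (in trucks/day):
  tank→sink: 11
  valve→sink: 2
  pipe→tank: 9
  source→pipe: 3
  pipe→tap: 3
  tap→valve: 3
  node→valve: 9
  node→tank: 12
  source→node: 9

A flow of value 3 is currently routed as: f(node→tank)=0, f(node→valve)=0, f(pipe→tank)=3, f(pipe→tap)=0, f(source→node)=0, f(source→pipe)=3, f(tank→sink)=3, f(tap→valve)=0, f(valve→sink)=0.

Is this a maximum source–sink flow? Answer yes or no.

Residual path source→node→valve→sink has bottleneck 2 > 0.
Pushing 2 along it raises the flow to 5, so the given flow is not maximum.

No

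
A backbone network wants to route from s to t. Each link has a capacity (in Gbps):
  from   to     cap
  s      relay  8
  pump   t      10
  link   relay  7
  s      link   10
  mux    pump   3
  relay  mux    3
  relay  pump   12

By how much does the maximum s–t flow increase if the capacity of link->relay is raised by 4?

Original max flow = 10.
Edge link->relay does not cross the min cut (source side {link, mux, pump, relay, s}), so extra capacity there cannot help.
New max flow = 10. Increase = 0.

0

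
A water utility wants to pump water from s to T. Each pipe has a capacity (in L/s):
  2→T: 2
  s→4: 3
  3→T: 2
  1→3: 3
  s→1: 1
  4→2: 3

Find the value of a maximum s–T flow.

Augment s→1→3→T: bottleneck 1. Total 1.
Augment s→4→2→T: bottleneck 2. Total 3.
No augmenting path remains in the residual graph.

3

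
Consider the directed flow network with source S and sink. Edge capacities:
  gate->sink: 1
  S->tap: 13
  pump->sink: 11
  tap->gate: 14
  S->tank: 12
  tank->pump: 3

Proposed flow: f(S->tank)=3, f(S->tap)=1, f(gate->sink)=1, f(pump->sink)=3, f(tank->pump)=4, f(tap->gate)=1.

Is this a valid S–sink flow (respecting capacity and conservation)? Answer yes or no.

Capacity violated on tank->pump: flow 4 > capacity 3.

No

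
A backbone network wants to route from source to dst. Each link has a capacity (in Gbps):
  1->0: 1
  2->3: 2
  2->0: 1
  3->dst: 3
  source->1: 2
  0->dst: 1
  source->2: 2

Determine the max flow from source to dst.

3

Augment source->1->0->dst: bottleneck 1. Total 1.
Augment source->2->3->dst: bottleneck 2. Total 3.
No augmenting path remains in the residual graph.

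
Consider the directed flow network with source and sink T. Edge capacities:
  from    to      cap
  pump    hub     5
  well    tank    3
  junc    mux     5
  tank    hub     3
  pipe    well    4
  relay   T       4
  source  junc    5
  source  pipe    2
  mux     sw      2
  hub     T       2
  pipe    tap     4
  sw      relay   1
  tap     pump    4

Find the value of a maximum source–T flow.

Augment source->junc->mux->sw->relay->T: bottleneck 1. Total 1.
Augment source->pipe->tap->pump->hub->T: bottleneck 2. Total 3.
No augmenting path remains in the residual graph.

3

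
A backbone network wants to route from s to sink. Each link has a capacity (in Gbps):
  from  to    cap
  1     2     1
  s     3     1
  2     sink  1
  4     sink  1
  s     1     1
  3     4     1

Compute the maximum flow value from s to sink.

Augment s->3->4->sink: bottleneck 1. Total 1.
Augment s->1->2->sink: bottleneck 1. Total 2.
No augmenting path remains in the residual graph.

2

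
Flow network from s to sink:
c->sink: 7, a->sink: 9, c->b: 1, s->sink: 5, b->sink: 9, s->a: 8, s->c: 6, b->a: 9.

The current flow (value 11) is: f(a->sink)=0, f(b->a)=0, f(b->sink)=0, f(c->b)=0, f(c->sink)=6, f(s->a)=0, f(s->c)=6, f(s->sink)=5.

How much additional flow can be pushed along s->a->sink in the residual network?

8

Residual capacities along the path: s->a: 8, a->sink: 9.
Minimum is 8.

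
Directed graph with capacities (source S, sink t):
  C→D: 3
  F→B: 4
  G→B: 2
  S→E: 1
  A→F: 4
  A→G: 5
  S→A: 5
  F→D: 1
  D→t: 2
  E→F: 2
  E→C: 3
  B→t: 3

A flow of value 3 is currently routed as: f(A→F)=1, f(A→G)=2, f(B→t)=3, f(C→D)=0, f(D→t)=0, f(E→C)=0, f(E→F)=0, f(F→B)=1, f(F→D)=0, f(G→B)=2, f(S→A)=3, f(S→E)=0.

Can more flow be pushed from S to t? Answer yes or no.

Yes

Residual path S→A→F→D→t has bottleneck 1 > 0.
Pushing 1 along it raises the flow to 4, so the given flow is not maximum.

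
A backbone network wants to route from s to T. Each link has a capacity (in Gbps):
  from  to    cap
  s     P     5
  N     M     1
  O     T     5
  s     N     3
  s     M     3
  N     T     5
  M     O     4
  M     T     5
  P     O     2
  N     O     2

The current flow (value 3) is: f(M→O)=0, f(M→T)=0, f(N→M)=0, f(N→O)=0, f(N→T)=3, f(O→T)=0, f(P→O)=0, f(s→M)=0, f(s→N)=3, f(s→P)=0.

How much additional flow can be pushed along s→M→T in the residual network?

3

Residual capacities along the path: s→M: 3, M→T: 5.
Minimum is 3.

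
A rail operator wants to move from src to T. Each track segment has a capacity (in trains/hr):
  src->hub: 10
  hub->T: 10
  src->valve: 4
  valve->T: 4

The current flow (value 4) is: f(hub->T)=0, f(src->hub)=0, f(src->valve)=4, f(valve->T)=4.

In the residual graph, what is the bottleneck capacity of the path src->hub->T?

Residual capacities along the path: src->hub: 10, hub->T: 10.
Minimum is 10.

10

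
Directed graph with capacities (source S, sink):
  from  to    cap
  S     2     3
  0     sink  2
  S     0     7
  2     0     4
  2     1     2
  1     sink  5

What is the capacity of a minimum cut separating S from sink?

Max flow = 4 (via 2 augmenting paths).
In the residual at optimum, the set reachable from S is {0, 2, S}.
Cut edges: 2->1 (cap 2), 0->sink (cap 2). Sum = 4.

4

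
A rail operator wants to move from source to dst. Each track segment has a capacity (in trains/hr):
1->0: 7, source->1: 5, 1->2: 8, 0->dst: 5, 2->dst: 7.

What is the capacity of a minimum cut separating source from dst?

5

Max flow = 5 (via 1 augmenting path).
In the residual at optimum, the set reachable from source is {source}.
Cut edges: source->1 (cap 5). Sum = 5.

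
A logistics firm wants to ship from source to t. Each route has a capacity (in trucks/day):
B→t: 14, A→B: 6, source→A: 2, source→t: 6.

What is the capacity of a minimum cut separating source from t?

Max flow = 8 (via 2 augmenting paths).
In the residual at optimum, the set reachable from source is {source}.
Cut edges: source→A (cap 2), source→t (cap 6). Sum = 8.

8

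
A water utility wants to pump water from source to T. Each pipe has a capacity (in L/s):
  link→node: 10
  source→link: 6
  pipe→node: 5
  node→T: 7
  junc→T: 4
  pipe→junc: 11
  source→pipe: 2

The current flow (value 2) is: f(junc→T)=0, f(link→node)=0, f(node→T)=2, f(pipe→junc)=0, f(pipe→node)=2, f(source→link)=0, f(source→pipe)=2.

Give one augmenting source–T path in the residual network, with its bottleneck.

Residual along source→link→node→T: source→link: 6, link→node: 10, node→T: 5.
Bottleneck = min = 5.

source→link→node→T, bottleneck 5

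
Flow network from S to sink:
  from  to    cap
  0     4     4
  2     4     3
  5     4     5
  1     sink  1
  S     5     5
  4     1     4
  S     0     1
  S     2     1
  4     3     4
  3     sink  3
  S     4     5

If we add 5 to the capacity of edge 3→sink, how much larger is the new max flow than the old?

1

Original max flow = 4.
After raising cap(3→sink), augmenting paths through that edge carry 1 more unit.
New max flow = 5. Increase = 1.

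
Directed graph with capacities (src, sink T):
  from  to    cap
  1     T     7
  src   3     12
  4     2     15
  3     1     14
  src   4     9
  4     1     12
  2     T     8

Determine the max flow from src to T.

Augment src->4->2->T: bottleneck 8. Total 8.
Augment src->4->1->T: bottleneck 1. Total 9.
Augment src->3->1->T: bottleneck 6. Total 15.
No augmenting path remains in the residual graph.

15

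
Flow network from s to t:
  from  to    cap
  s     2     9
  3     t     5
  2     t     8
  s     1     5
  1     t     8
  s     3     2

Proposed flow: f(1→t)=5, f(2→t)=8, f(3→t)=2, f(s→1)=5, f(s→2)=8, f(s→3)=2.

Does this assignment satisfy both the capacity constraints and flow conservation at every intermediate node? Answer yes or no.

Every edge has 0 ≤ f(e) ≤ cap(e).
At each intermediate node, inflow equals outflow.

Yes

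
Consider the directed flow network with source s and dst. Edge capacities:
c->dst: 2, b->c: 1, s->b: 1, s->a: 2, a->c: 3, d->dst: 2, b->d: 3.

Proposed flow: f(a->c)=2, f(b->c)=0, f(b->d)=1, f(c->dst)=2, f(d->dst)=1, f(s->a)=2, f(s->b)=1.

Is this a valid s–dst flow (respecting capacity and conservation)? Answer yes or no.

Yes

Every edge has 0 ≤ f(e) ≤ cap(e).
At each intermediate node, inflow equals outflow.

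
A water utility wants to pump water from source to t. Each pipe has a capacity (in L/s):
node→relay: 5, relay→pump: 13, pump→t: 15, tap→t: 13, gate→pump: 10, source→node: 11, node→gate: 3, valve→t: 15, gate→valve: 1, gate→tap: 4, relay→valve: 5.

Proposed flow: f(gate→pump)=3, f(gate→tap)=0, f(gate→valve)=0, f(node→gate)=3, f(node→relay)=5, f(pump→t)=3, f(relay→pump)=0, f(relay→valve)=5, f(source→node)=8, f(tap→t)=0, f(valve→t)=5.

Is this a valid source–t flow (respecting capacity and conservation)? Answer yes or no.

Every edge has 0 ≤ f(e) ≤ cap(e).
At each intermediate node, inflow equals outflow.

Yes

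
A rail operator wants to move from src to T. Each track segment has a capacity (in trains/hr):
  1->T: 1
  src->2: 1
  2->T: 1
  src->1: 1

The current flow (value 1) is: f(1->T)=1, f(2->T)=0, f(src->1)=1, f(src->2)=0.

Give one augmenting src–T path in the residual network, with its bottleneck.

Residual along src->2->T: src->2: 1, 2->T: 1.
Bottleneck = min = 1.

src->2->T, bottleneck 1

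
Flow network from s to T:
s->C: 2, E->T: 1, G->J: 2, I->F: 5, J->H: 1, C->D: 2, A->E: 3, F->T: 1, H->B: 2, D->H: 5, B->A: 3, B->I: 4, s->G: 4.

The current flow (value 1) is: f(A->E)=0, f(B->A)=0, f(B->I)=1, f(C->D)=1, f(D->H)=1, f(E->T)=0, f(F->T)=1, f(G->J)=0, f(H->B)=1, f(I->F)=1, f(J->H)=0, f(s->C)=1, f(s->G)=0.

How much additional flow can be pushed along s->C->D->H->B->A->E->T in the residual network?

Residual capacities along the path: s->C: 1, C->D: 1, D->H: 4, H->B: 1, B->A: 3, A->E: 3, E->T: 1.
Minimum is 1.

1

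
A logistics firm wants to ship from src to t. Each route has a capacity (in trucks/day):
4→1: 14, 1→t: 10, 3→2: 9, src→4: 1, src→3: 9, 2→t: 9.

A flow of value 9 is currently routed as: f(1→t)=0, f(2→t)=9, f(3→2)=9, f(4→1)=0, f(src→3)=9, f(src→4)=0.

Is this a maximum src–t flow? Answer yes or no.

Residual path src→4→1→t has bottleneck 1 > 0.
Pushing 1 along it raises the flow to 10, so the given flow is not maximum.

No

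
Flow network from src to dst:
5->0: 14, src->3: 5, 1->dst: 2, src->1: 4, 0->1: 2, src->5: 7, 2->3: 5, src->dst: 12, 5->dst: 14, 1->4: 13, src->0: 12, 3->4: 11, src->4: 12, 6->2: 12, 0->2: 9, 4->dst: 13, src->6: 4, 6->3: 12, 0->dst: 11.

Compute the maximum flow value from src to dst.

Augment src->dst: bottleneck 12. Total 12.
Augment src->5->dst: bottleneck 7. Total 19.
Augment src->0->dst: bottleneck 11. Total 30.
Augment src->1->dst: bottleneck 2. Total 32.
Augment src->4->dst: bottleneck 12. Total 44.
Augment src->3->4->dst: bottleneck 1. Total 45.
No augmenting path remains in the residual graph.

45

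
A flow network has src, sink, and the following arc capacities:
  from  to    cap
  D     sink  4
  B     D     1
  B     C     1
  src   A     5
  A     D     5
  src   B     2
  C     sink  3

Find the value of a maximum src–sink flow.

Augment src->A->D->sink: bottleneck 4. Total 4.
Augment src->B->C->sink: bottleneck 1. Total 5.
No augmenting path remains in the residual graph.

5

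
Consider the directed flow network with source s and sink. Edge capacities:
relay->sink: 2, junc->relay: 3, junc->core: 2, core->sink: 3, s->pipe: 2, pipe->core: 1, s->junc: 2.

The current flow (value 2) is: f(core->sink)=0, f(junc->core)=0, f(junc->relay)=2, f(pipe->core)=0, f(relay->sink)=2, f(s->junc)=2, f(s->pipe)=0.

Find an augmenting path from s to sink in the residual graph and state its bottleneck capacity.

Residual along s->pipe->core->sink: s->pipe: 2, pipe->core: 1, core->sink: 3.
Bottleneck = min = 1.

s->pipe->core->sink, bottleneck 1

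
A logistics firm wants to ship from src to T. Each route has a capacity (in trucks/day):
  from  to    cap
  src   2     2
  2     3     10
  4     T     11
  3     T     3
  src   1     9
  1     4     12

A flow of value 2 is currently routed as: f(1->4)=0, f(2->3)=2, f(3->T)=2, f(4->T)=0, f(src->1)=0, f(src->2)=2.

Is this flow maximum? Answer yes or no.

No

Residual path src->1->4->T has bottleneck 9 > 0.
Pushing 9 along it raises the flow to 11, so the given flow is not maximum.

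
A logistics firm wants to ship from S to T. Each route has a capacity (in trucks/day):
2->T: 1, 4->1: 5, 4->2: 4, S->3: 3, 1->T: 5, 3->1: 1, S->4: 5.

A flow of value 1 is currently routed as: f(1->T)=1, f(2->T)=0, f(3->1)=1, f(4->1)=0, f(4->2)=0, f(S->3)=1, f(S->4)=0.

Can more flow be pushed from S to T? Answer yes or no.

Residual path S->4->1->T has bottleneck 4 > 0.
Pushing 4 along it raises the flow to 5, so the given flow is not maximum.

Yes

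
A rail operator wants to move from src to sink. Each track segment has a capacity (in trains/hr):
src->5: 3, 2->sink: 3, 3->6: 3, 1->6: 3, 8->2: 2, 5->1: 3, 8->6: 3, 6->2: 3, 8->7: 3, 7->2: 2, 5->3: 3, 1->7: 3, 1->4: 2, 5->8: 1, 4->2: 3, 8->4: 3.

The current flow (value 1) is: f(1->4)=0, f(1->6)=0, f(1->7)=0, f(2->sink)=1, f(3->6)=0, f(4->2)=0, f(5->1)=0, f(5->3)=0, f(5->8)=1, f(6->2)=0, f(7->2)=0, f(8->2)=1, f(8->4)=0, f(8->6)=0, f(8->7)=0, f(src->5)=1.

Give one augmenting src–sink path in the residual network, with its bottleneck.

src->5->1->6->2->sink, bottleneck 2

Residual along src->5->1->6->2->sink: src->5: 2, 5->1: 3, 1->6: 3, 6->2: 3, 2->sink: 2.
Bottleneck = min = 2.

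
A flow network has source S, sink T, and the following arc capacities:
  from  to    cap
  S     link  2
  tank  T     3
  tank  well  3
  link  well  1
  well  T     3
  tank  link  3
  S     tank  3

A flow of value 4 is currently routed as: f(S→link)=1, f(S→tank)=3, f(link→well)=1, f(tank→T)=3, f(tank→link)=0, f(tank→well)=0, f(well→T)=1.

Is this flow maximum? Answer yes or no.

Yes

Residual reachable from S: {S, link}; T is not reachable.
Saturated cut: S→tank, link→well with total capacity 4 = current flow value. Flow is maximum.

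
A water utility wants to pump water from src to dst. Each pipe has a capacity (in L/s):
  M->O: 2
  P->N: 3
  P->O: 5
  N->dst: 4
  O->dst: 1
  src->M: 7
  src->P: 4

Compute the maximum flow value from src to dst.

4

Augment src->P->N->dst: bottleneck 3. Total 3.
Augment src->P->O->dst: bottleneck 1. Total 4.
No augmenting path remains in the residual graph.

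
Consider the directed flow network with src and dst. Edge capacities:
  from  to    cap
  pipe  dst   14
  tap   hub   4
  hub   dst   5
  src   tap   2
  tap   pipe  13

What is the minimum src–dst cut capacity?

2

Max flow = 2 (via 1 augmenting path).
In the residual at optimum, the set reachable from src is {src}.
Cut edges: src→tap (cap 2). Sum = 2.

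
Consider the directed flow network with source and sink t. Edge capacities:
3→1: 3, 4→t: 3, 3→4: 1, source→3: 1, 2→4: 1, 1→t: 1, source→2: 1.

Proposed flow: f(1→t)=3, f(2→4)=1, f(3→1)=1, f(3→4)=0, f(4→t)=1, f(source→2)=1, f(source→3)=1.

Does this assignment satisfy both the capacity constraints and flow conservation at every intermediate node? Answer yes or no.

No

Capacity violated on 1→t: flow 3 > capacity 1.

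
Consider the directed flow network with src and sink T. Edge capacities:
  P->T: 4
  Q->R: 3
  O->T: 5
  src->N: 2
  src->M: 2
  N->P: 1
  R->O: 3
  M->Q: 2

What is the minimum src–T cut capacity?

Max flow = 3 (via 2 augmenting paths).
In the residual at optimum, the set reachable from src is {N, src}.
Cut edges: N->P (cap 1), src->M (cap 2). Sum = 3.

3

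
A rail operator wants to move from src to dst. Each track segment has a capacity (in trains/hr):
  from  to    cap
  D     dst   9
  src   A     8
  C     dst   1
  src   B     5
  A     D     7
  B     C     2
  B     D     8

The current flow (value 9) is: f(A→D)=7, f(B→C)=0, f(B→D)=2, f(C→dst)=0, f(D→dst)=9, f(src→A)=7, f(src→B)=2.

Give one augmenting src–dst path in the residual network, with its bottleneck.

src→B→C→dst, bottleneck 1

Residual along src→B→C→dst: src→B: 3, B→C: 2, C→dst: 1.
Bottleneck = min = 1.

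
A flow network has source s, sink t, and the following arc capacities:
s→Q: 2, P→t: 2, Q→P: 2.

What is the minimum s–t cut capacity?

Max flow = 2 (via 1 augmenting path).
In the residual at optimum, the set reachable from s is {s}.
Cut edges: s→Q (cap 2). Sum = 2.

2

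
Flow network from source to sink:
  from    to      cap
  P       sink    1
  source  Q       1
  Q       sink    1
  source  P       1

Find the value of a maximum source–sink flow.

Augment source→P→sink: bottleneck 1. Total 1.
Augment source→Q→sink: bottleneck 1. Total 2.
No augmenting path remains in the residual graph.

2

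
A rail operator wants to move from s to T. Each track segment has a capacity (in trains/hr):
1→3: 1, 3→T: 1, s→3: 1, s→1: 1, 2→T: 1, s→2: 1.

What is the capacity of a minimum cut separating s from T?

Max flow = 2 (via 2 augmenting paths).
In the residual at optimum, the set reachable from s is {1, 3, s}.
Cut edges: s→2 (cap 1), 3→T (cap 1). Sum = 2.

2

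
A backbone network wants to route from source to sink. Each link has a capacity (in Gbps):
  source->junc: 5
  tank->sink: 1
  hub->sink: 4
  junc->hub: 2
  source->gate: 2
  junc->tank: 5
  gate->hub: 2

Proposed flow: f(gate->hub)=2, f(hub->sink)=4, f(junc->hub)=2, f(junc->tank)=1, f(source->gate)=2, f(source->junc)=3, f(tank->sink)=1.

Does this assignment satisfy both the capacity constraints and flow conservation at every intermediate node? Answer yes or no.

Yes

Every edge has 0 ≤ f(e) ≤ cap(e).
At each intermediate node, inflow equals outflow.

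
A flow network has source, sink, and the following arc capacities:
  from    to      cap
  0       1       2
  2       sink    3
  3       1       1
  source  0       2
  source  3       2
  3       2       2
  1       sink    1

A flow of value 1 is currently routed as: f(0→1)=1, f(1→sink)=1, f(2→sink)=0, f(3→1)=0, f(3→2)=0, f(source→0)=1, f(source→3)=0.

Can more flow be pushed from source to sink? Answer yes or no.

Residual path source→3→2→sink has bottleneck 2 > 0.
Pushing 2 along it raises the flow to 3, so the given flow is not maximum.

Yes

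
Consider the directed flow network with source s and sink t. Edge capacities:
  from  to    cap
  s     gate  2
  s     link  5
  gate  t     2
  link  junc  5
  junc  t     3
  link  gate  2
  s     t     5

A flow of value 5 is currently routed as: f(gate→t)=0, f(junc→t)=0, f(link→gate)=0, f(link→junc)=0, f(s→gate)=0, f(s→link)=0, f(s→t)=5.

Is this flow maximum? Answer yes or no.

Residual path s→gate→t has bottleneck 2 > 0.
Pushing 2 along it raises the flow to 7, so the given flow is not maximum.

No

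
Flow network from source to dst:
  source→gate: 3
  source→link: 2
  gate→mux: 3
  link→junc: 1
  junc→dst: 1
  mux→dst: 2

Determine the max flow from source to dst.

Augment source→link→junc→dst: bottleneck 1. Total 1.
Augment source→gate→mux→dst: bottleneck 2. Total 3.
No augmenting path remains in the residual graph.

3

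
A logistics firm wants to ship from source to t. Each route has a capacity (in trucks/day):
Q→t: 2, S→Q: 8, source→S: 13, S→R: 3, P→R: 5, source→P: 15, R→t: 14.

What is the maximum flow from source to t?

10

Augment source→P→R→t: bottleneck 5. Total 5.
Augment source→S→R→t: bottleneck 3. Total 8.
Augment source→S→Q→t: bottleneck 2. Total 10.
No augmenting path remains in the residual graph.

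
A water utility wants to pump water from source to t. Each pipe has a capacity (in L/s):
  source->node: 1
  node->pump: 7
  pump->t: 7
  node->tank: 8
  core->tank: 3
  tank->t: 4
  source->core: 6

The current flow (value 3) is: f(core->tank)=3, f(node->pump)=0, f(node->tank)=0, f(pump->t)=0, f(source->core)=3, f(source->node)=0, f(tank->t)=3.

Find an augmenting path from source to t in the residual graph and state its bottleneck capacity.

Residual along source->node->tank->t: source->node: 1, node->tank: 8, tank->t: 1.
Bottleneck = min = 1.

source->node->tank->t, bottleneck 1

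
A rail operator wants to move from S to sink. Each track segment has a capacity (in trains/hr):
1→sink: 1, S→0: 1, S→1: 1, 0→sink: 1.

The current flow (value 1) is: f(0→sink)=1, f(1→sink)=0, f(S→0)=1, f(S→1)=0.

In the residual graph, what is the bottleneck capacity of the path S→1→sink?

Residual capacities along the path: S→1: 1, 1→sink: 1.
Minimum is 1.

1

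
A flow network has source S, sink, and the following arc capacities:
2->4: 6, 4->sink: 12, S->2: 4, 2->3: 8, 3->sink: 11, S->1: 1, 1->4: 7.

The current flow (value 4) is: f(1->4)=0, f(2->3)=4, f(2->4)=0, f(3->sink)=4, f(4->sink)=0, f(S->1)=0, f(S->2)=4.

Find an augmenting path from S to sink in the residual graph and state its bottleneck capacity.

Residual along S->1->4->sink: S->1: 1, 1->4: 7, 4->sink: 12.
Bottleneck = min = 1.

S->1->4->sink, bottleneck 1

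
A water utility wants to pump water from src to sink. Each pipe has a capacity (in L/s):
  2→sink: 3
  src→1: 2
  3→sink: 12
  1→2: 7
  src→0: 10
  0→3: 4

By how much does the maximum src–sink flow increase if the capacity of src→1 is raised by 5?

1

Original max flow = 6.
After raising cap(src→1), augmenting paths through that edge carry 1 more unit.
New max flow = 7. Increase = 1.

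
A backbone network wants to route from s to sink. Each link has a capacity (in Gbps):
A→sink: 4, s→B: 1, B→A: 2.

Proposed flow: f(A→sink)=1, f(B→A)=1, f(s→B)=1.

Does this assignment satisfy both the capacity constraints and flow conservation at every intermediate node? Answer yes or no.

Yes

Every edge has 0 ≤ f(e) ≤ cap(e).
At each intermediate node, inflow equals outflow.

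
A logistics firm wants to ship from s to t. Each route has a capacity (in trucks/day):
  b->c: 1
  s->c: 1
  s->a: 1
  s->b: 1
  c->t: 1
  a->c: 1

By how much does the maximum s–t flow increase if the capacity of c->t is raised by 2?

Original max flow = 1.
After raising cap(c->t), augmenting paths through that edge carry 2 more units.
New max flow = 3. Increase = 2.

2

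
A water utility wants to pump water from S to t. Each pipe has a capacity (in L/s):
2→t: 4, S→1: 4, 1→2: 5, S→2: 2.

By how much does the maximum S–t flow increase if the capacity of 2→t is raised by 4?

2

Original max flow = 4.
After raising cap(2→t), augmenting paths through that edge carry 2 more units.
New max flow = 6. Increase = 2.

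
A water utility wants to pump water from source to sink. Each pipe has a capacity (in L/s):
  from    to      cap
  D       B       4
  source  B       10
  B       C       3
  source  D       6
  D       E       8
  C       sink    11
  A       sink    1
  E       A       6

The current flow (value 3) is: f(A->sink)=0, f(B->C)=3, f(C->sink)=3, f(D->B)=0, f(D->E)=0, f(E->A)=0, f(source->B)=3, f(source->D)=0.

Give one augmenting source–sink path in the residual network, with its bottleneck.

Residual along source->D->E->A->sink: source->D: 6, D->E: 8, E->A: 6, A->sink: 1.
Bottleneck = min = 1.

source->D->E->A->sink, bottleneck 1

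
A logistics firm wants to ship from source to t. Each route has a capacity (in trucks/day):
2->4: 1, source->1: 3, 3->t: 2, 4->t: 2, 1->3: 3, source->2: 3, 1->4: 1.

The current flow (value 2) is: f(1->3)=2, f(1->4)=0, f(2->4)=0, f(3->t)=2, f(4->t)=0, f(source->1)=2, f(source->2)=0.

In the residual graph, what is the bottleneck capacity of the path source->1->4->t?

1

Residual capacities along the path: source->1: 1, 1->4: 1, 4->t: 2.
Minimum is 1.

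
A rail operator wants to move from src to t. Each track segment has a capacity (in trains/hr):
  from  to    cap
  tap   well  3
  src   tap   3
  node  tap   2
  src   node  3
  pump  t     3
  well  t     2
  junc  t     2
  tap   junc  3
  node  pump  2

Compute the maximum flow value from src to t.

Augment src→node→pump→t: bottleneck 2. Total 2.
Augment src→tap→junc→t: bottleneck 2. Total 4.
Augment src→tap→well→t: bottleneck 1. Total 5.
Augment src→node→tap→well→t: bottleneck 1. Total 6.
No augmenting path remains in the residual graph.

6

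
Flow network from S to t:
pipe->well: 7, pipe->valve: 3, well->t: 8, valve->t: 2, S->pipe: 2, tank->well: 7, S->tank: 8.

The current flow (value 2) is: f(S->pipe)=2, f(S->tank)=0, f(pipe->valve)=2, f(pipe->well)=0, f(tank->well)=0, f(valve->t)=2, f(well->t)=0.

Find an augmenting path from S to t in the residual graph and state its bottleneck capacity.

Residual along S->tank->well->t: S->tank: 8, tank->well: 7, well->t: 8.
Bottleneck = min = 7.

S->tank->well->t, bottleneck 7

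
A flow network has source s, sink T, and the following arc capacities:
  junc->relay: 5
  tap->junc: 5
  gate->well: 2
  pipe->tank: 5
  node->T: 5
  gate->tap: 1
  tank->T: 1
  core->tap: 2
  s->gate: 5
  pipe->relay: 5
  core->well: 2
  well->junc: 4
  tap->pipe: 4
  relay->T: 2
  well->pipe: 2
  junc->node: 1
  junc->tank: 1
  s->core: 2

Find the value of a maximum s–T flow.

Augment s->gate->tap->pipe->relay->T: bottleneck 1. Total 1.
Augment s->gate->well->pipe->relay->T: bottleneck 1. Total 2.
Augment s->gate->well->pipe->tank->T: bottleneck 1. Total 3.
Augment s->core->well->junc->node->T: bottleneck 1. Total 4.
No augmenting path remains in the residual graph.

4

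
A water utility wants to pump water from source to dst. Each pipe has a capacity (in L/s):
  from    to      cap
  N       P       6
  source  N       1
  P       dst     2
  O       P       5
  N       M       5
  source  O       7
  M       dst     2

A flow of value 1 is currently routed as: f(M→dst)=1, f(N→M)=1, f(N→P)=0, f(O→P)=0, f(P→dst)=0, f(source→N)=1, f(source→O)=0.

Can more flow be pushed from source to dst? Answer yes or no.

Residual path source→O→P→dst has bottleneck 2 > 0.
Pushing 2 along it raises the flow to 3, so the given flow is not maximum.

Yes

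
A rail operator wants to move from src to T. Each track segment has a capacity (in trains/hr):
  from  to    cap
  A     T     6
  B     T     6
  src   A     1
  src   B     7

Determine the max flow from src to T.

Augment src->B->T: bottleneck 6. Total 6.
Augment src->A->T: bottleneck 1. Total 7.
No augmenting path remains in the residual graph.

7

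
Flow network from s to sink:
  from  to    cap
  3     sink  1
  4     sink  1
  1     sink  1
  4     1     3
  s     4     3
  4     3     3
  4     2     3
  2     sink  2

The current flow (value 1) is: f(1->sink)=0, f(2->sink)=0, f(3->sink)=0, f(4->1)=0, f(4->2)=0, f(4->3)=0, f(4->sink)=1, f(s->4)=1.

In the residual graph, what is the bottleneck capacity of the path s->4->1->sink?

1

Residual capacities along the path: s->4: 2, 4->1: 3, 1->sink: 1.
Minimum is 1.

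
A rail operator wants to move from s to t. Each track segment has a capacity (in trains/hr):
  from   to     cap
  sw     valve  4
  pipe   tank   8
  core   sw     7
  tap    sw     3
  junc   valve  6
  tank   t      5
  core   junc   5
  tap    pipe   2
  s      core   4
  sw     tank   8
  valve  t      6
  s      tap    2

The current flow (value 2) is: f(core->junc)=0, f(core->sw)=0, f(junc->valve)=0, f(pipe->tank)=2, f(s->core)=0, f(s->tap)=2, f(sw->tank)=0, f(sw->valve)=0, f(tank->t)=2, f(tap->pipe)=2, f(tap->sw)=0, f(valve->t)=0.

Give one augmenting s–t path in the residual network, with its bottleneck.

s->core->sw->tank->t, bottleneck 3

Residual along s->core->sw->tank->t: s->core: 4, core->sw: 7, sw->tank: 8, tank->t: 3.
Bottleneck = min = 3.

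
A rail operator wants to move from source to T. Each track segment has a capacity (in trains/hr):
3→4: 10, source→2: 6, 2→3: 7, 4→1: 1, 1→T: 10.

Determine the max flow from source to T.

Augment source→2→3→4→1→T: bottleneck 1. Total 1.
No augmenting path remains in the residual graph.

1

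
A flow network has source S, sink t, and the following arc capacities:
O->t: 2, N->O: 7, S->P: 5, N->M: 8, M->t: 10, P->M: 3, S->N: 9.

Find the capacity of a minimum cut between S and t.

Max flow = 12 (via 3 augmenting paths).
In the residual at optimum, the set reachable from S is {P, S}.
Cut edges: S->N (cap 9), P->M (cap 3). Sum = 12.

12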